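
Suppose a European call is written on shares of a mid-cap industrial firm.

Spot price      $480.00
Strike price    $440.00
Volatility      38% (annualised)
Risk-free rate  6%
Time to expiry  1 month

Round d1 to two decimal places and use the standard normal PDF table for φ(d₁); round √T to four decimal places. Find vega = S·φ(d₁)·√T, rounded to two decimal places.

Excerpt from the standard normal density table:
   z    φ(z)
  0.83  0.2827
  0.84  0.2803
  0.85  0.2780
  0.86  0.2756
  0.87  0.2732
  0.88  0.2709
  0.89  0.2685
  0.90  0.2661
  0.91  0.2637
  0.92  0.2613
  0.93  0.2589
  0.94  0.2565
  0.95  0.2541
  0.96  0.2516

37.21

σ√T = 0.38·√0.08333 = 0.1097
d₁ = [ln(480/440) + (0.06 + 0.38²/2)·0.08333] / 0.1097 = [0.0870 + 0.0110] / 0.1097 = 0.8936 → 0.89
√T = √0.08333 = 0.2887
φ(d₁) = φ(0.89) = 0.2685
vega = S·φ(d₁)·√T = 480·0.2685·0.2887 = 37.2077
(Call and put vega coincide under Black-Scholes.)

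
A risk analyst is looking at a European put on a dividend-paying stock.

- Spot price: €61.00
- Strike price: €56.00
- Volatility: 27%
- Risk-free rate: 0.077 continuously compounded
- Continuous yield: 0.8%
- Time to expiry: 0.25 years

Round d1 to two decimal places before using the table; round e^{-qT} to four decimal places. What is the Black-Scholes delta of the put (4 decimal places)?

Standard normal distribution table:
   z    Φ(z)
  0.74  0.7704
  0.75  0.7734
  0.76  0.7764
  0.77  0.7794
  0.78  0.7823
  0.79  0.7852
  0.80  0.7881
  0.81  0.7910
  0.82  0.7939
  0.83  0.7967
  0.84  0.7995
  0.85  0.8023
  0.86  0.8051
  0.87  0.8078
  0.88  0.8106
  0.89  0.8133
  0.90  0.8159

-0.2029

σ√T = 0.27·√0.25 = 0.1350
d₁ = [ln(61/56) + (0.077 − 0.008 + 0.27²/2)·0.25] / 0.1350 = [0.0855 + 0.0264] / 0.1350 = 0.8288 ⇒ 0.83
N(d₁) = N(0.83) = 0.7967
Δ_put = e^(−qT)·(N(d₁) − 1) = 0.9980·(0.7967 − 1) = -0.2029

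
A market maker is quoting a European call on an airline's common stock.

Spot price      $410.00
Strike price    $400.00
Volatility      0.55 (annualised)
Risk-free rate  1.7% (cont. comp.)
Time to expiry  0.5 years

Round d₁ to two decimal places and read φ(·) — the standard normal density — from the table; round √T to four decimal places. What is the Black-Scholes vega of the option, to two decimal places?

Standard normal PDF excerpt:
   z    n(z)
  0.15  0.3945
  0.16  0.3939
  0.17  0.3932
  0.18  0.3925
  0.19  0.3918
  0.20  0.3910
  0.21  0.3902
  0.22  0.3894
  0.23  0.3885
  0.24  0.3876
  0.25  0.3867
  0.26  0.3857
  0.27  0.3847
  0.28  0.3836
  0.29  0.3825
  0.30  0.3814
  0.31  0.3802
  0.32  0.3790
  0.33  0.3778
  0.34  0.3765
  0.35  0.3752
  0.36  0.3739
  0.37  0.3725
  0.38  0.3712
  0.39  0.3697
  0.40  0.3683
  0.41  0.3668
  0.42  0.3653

σ√T = 0.55·√0.5 = 0.3889
d₁ = [ln(410/400) + (0.017 + ½·0.55²)·0.5] / (σ√T) = (0.0247 + 0.0841) / 0.3889 = 0.2798 ≈ 0.28
√T = √0.5 = 0.7071
φ(d₁) = φ(0.28) = 0.3836
vega = S·φ(d₁)·√T = 410·0.3836·0.7071 = 111.2099
(Call and put vega coincide under Black-Scholes.)

111.21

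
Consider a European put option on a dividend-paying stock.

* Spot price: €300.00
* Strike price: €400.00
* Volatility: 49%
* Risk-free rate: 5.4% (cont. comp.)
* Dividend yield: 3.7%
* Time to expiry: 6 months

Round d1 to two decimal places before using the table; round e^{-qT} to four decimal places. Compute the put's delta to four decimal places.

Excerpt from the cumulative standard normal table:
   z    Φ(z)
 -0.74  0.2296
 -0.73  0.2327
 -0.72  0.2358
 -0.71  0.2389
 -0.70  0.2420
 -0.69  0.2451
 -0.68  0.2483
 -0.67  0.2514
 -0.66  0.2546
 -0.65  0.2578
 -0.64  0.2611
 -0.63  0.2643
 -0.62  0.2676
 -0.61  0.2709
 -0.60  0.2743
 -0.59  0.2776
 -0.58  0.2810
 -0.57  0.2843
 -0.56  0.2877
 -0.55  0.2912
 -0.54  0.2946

-0.7222

T = 0.5;  σ√T = 0.3465
d₁ = [ln(300/400) + (0.054 − 0.037 + 0.49²/2)·0.5] / 0.3465 = [-0.2877 + 0.0685] / 0.3465 = -0.6325 ≈ -0.63
N(d₁) = N(-0.63) = 0.2643
Δ_put = exp(−qT)·(N(d₁) − 1) = 0.9817·(0.2643 − 1) = -0.7222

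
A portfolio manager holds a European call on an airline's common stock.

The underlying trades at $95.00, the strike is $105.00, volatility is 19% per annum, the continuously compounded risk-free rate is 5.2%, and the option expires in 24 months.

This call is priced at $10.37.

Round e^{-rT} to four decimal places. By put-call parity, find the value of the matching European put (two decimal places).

exp(−rT) = exp(−0.052·2) = 0.9012
Put-call parity: C − P = S − K·e^(−rT) = 95 − 105·0.9012 = 95 − 94.6260 = 0.3740
P = C − (C − P) = 10.37 − (0.3740) = 9.9960

$10.00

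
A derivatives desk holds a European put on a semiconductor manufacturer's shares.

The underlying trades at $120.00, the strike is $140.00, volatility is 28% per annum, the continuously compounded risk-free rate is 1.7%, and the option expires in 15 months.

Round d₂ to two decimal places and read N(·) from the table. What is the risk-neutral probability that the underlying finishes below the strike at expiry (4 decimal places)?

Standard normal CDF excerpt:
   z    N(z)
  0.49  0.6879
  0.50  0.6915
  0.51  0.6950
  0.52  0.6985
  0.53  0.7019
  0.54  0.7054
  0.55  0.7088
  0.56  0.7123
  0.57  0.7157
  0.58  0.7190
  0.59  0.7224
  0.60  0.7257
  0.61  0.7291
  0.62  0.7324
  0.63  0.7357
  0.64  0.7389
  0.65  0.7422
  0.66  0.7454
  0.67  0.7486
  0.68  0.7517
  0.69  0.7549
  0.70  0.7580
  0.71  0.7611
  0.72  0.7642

T = 1.25;  σ√T = 0.3130
d₁ = [ln(120/140) + (0.017 + 0.28²/2)·1.25] / 0.3130 = [-0.1542 + 0.0703] / 0.3130 = -0.2680 → -0.27
d₂ = d₁ − σ√T = -0.2680 − 0.3130 = -0.5811 → -0.58
Risk-neutral Pr[S_T < K] = N(−d₂) = N(0.58) = 0.7190

0.7190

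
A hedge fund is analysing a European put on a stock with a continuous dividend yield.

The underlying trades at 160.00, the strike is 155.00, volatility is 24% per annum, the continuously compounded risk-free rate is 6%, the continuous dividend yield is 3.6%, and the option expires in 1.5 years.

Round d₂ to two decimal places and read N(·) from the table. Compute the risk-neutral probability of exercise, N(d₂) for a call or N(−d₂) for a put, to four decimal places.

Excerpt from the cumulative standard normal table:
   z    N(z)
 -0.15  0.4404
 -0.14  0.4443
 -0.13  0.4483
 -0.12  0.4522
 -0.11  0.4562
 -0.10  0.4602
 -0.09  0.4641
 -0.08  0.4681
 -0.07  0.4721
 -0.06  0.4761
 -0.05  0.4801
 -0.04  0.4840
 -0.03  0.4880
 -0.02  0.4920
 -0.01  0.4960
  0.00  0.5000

σ√T = 0.24 × 1.2247 = 0.2939
d₁ = [ln(160/155) + (0.06 − 0.036 + 0.24²/2)·1.5] / 0.2939 = [0.0317 + 0.0792] / 0.2939 = 0.3775 which rounds to 0.38
d₂ = d₁ − σ√T = 0.3775 − 0.2939 = 0.0835 which rounds to 0.08
Risk-neutral Pr[S_T < K] = N(−d₂) = N(-0.08) = 0.4681

0.4681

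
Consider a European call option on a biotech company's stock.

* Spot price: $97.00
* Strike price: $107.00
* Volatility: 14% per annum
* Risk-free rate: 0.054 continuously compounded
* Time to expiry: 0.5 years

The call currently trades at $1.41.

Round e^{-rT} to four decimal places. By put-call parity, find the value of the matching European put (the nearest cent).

e^(−rT) = e^(−0.054·0.5) = 0.9734
Put-call parity: C − P = S − K·e^(−rT) = 97 − 107·0.9734 = 97 − 104.1538 = -7.1538
P = C − (C − P) = 1.41 − (-7.1538) = 8.5638

$8.56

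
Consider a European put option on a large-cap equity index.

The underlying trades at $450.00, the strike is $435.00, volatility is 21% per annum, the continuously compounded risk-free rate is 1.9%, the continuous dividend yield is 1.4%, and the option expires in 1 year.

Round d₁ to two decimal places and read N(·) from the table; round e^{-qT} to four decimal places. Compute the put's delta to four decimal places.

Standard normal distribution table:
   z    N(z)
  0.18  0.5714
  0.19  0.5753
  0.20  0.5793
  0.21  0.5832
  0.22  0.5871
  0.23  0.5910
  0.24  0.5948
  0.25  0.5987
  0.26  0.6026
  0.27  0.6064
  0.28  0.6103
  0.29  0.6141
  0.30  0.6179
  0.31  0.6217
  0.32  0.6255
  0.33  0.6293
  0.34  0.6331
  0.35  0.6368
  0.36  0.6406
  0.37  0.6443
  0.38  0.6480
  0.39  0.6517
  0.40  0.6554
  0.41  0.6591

-0.3805

σ√T = 0.21·√1 = 0.2100
d₁ = [ln(450/435) + (0.019 − 0.014 + ½·0.21²)·1] / (σ√T) = (0.0339 + 0.0270) / 0.2100 = 0.2902 → 0.29
N(d₁) = N(0.29) = 0.6141
Δ_put = e^(−qT)·(N(d₁) − 1) = 0.9861·(0.6141 − 1) = -0.3805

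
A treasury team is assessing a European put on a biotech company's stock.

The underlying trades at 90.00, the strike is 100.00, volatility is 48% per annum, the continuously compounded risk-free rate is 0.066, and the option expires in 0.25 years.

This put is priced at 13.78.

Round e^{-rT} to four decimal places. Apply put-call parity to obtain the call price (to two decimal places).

exp(−rT) = exp(−0.066·0.25) = 0.9836
Put-call parity: C − P = S − K·e^(−rT) = 90 − 100·0.9836 = 90 − 98.3600 = -8.3600
C = P + (C − P) = 13.78 + (-8.3600) = 5.4200

5.42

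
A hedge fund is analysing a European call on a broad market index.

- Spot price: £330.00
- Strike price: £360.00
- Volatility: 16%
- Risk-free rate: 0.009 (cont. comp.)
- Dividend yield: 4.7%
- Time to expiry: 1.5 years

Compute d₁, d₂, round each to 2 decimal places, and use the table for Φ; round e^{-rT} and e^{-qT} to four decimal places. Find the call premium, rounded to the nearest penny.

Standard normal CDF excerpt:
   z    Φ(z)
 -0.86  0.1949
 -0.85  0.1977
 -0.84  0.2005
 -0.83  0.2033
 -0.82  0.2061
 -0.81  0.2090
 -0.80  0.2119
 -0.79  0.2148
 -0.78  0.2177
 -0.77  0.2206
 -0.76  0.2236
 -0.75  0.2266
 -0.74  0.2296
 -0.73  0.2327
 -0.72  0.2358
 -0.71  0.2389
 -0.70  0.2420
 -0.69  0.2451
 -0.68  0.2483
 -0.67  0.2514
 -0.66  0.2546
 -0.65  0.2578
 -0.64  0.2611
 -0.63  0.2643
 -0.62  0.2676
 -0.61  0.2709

£8.09

σ√T = 0.16·√1.5 = 0.1960
d₁ = [ln(330/360) + (0.009 − 0.047 + ½·0.16²)·1.5] / (σ√T) = (-0.0870 − 0.0378) / 0.1960 = -0.6369 → -0.64
d₂ = -0.6369 − 0.1960 = -0.8329 → -0.83
exp(−qT) = exp(−0.047·1.5) = 0.9319;  exp(−rT) = exp(−0.009·1.5) = 0.9866
N(d₁) = N(-0.64) = 0.2611;  N(d₂) = N(-0.83) = 0.2033
C = 330·0.9319·0.2611 − 360·0.9866·0.2033 = 80.2953 − 72.2073 = 8.0880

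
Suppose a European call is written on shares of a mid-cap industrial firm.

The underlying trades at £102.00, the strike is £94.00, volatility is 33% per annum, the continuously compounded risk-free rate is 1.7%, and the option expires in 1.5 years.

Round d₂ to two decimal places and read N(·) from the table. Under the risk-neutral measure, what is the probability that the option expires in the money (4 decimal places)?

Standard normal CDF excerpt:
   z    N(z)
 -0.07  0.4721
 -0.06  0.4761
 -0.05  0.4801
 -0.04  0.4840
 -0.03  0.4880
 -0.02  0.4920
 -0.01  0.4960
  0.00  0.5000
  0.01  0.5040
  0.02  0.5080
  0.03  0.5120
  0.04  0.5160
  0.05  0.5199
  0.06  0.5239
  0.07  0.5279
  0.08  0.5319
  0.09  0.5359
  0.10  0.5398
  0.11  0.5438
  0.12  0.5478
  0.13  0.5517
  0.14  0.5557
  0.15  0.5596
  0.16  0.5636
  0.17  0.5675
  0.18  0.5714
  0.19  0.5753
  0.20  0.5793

σ√T = 0.33 × 1.2247 = 0.4042
ln(S/K) + (r + σ²/2)T = ln(102/94) + (0.017 + 0.33²/2)·1.5 = 0.0817 + 0.1072 = 0.1889
d₁ = 0.1889 / 0.4042 = 0.4673 which rounds to 0.47
d₂ = d₁ − σ√T = 0.4673 − 0.4042 = 0.0631 which rounds to 0.06
Pr(exercise) under Q = N(d₂) = 0.5239

0.5239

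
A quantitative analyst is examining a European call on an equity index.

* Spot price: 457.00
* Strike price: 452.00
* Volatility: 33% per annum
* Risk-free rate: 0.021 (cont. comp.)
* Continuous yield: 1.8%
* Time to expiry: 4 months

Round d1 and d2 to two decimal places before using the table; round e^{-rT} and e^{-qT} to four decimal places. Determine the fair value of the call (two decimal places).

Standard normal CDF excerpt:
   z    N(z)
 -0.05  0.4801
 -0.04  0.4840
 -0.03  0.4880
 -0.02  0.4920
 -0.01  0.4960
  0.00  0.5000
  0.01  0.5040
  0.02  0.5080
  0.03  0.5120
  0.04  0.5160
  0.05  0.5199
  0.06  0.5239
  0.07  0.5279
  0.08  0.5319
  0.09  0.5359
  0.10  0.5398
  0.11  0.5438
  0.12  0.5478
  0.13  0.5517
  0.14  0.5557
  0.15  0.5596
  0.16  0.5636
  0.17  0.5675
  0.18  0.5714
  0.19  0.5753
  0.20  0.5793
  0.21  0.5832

36.99

T = 0.3333;  σ√T = 0.1905
ln(S/K) + (r − q + σ²/2)T = ln(457/452) + (0.021 − 0.018 + 0.33²/2)·0.3333 = 0.0110 + 0.0192 = 0.0302
d₁ = 0.0302 / 0.1905 = 0.1583 ≈ 0.16
d₂ = d₁ − σ√T = 0.1583 − 0.1905 = -0.0323 ≈ -0.03
e^(−qT) = e^(−0.018·0.3333) = 0.9940;  e^(−rT) = e^(−0.021·0.3333) = 0.9930
C = 457·0.9940·N(0.16) − 452·0.9930·N(-0.03) = 457·0.9940·0.5636 − 452·0.9930·0.4880 = 256.0198 − 219.0320 = 36.9878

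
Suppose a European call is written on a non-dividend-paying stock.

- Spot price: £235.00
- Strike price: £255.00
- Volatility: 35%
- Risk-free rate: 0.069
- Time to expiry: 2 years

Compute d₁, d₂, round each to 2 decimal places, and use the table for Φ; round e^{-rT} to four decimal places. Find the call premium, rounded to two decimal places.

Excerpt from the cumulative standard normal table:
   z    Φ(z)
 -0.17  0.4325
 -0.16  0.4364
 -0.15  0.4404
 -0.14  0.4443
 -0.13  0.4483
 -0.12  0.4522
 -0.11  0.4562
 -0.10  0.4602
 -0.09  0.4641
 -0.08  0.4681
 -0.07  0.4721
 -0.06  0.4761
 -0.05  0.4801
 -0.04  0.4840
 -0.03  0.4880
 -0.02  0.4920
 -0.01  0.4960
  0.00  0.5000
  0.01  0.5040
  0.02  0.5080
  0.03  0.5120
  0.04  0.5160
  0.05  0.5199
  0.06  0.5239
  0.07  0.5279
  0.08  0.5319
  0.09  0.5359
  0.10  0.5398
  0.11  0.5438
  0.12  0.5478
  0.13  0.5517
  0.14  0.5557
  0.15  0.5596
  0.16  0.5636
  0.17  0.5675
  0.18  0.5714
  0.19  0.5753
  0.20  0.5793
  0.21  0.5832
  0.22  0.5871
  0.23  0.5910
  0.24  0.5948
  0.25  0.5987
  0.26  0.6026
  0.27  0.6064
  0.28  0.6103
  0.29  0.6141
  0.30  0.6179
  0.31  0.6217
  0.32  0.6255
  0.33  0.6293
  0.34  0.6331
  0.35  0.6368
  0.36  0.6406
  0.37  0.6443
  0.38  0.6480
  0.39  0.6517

£50.96

σ√T = 0.35 × 1.4142 = 0.4950
d₁ = [ln(235/255) + (0.069 + 0.35²/2)·2] / 0.4950 = [-0.0817 + 0.2605] / 0.4950 = 0.3613 → 0.36
d₂ = d₁ − σ√T = 0.3613 − 0.4950 = -0.1337 → -0.13
e^(−rT) = e^(−0.069·2) = 0.8711
N(d₁) = N(0.36) = 0.6406;  N(d₂) = N(-0.13) = 0.4483
C = 235·0.6406 − 255·0.8711·0.4483 = 150.5410 − 99.5811 = 50.9599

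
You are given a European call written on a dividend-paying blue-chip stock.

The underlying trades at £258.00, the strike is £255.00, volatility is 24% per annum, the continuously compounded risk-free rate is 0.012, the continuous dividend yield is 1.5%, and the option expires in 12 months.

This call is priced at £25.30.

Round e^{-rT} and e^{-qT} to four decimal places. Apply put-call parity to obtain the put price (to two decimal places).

exp(−qT) = exp(−0.015·1) = 0.9851;  exp(−rT) = exp(−0.012·1) = 0.9881
Put-call parity: C − P = S·e^(−qT) − K·e^(−rT) = 258·0.9851 − 255·0.9881 = 254.1558 − 251.9655 = 2.1903
P = C − (C − P) = 25.30 − (2.1903) = 23.1097

£23.11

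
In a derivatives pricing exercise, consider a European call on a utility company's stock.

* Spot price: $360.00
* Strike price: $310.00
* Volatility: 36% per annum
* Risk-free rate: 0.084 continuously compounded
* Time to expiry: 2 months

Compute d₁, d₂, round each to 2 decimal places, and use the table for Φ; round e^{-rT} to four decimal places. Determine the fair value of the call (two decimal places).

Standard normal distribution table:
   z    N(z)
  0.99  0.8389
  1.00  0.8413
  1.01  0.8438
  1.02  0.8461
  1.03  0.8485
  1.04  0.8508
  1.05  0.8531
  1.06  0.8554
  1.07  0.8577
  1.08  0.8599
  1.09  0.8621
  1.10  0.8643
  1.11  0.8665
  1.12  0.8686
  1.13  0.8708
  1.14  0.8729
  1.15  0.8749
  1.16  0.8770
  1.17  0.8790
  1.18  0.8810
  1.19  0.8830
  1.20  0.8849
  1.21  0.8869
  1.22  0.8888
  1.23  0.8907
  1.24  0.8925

σ√T = 0.36 × 0.4082 = 0.1470
d₁ = [ln(360/310) + (0.084 + 0.36²/2)·0.1667] / 0.1470 = [0.1495 + 0.0248] / 0.1470 = 1.1862 ⇒ 1.19
d₂ = d₁ − σ√T = 1.1862 − 0.1470 = 1.0392 ⇒ 1.04
e^(−rT) = e^(−0.084·0.1667) = 0.9861
C = 360·N(1.19) − 310·0.9861·N(1.04) = 360·0.8830 − 310·0.9861·0.8508 = 317.8800 − 260.0819 = 57.7981

$57.80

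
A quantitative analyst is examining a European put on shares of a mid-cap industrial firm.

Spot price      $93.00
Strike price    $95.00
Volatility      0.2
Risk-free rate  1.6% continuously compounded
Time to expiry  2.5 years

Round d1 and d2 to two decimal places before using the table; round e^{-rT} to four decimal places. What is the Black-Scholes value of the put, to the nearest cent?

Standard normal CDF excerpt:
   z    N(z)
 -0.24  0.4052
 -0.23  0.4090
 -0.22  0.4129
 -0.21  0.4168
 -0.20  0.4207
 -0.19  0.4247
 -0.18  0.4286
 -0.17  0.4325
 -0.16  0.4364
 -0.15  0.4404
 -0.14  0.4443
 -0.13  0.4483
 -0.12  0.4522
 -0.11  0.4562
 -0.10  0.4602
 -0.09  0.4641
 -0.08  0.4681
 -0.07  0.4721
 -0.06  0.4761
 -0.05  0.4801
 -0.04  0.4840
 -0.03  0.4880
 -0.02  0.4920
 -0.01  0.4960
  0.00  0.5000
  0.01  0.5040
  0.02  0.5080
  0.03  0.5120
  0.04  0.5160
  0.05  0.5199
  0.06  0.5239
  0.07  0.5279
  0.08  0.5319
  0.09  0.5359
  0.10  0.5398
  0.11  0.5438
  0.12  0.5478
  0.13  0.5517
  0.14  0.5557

$10.87

T = 2.5;  σ√T = 0.3162
ln(S/K) + (r + σ²/2)T = ln(93/95) + (0.016 + 0.2²/2)·2.5 = -0.0213 + 0.0900 = 0.0687
d₁ = 0.0687 / 0.3162 = 0.2173 ⇒ 0.22
d₂ = d₁ − σ√T = 0.2173 − 0.3162 = -0.0989 ⇒ -0.10
exp(−rT) = exp(−0.016·2.5) = 0.9608
P = 95·0.9608·N(0.10) − 93·N(-0.22) = 95·0.9608·0.5398 − 93·0.4129 = 49.2708 − 38.3997 = 10.8711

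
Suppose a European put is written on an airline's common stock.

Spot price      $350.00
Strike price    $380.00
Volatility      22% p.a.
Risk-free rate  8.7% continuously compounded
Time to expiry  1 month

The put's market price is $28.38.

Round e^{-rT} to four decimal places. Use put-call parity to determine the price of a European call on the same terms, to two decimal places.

e^(−rT) = e^(−0.087·0.08333) = 0.9928
Put-call parity: C − P = S − K·e^(−rT) = 350 − 380·0.9928 = 350 − 377.2640 = -27.2640
C = P + (C − P) = 28.38 + (-27.2640) = 1.1160

$1.12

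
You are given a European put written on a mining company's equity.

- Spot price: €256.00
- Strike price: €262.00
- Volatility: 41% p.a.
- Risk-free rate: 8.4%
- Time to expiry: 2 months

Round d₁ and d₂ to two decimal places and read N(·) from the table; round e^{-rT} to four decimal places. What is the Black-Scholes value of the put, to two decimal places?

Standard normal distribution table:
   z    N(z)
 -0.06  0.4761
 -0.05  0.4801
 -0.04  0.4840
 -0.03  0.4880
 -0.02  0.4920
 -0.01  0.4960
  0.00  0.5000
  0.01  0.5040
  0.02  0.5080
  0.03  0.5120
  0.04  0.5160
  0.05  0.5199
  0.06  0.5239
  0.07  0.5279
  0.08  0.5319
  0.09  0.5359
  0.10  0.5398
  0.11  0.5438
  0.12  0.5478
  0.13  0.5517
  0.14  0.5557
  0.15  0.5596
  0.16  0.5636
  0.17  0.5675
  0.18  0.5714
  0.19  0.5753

T = 0.1667;  σ√T = 0.1674
d₁ = [ln(256/262) + (0.084 + 0.41²/2)·0.1667] / 0.1674 = [-0.0232 + 0.0280] / 0.1674 = 0.0289 ⇒ 0.03
d₂ = d₁ − σ√T = 0.0289 − 0.1674 = -0.1385 ⇒ -0.14
exp(−rT) = exp(−0.084·0.1667) = 0.9861
P = 262·0.9861·N(0.14) − 256·N(-0.03) = 262·0.9861·0.5557 − 256·0.4880 = 143.5697 − 124.9280 = 18.6417

€18.64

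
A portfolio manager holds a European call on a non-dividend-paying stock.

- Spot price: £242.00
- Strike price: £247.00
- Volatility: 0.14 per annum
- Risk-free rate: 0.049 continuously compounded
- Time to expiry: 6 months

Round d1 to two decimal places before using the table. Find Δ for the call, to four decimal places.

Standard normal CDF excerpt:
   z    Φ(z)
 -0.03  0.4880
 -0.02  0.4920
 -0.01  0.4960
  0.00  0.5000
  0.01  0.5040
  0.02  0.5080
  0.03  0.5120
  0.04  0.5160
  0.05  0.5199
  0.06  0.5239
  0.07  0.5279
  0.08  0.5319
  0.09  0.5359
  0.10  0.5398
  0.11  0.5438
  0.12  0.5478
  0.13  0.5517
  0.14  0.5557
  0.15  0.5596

0.5359

σ√T = 0.14 × 0.7071 = 0.0990
d₁ = [ln(242/247) + (0.049 + ½·0.14²)·0.5] / (σ√T) = (-0.0205 + 0.0294) / 0.0990 = 0.0904 → 0.09
N(d₁) = N(0.09) = 0.5359
Δ_call = N(d₁) = 0.5359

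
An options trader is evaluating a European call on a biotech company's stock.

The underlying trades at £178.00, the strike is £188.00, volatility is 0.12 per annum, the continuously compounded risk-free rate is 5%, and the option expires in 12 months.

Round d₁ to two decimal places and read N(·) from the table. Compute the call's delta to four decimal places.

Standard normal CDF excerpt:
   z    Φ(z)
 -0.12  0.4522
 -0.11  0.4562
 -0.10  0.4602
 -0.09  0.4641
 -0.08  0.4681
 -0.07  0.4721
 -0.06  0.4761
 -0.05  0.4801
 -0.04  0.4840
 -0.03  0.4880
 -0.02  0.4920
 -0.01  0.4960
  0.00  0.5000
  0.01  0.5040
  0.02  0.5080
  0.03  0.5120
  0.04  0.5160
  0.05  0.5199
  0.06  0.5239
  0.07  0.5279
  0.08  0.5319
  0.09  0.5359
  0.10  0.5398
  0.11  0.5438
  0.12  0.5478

0.5080

σ√T = 0.12·√1 = 0.1200
d₁ = [ln(178/188) + (0.05 + ½·0.12²)·1] / (σ√T) = (-0.0547 + 0.0572) / 0.1200 = 0.0212 ⇒ 0.02
N(d₁) = N(0.02) = 0.5080
Δ_call = N(d₁) = 0.5080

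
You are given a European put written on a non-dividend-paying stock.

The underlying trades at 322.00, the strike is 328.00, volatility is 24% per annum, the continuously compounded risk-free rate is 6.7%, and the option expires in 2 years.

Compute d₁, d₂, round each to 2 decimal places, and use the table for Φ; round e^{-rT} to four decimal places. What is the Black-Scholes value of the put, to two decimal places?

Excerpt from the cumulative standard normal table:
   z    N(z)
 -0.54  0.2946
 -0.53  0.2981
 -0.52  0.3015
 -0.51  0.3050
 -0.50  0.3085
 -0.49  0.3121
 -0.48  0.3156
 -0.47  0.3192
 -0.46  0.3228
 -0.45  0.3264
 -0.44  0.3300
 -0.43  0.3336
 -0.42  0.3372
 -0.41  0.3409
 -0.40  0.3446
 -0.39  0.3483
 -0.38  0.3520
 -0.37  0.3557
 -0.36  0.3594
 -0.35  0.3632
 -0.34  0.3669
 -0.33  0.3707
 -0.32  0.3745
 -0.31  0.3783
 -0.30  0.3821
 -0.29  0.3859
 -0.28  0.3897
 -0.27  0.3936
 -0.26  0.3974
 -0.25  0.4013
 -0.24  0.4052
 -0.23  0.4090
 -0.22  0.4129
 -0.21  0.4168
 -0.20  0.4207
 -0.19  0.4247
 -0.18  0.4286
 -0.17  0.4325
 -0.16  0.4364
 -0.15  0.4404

σ√T = 0.24 × 1.4142 = 0.3394
d₁ = [ln(322/328) + (0.067 + 0.24²/2)·2] / 0.3394 = [-0.0185 + 0.1916] / 0.3394 = 0.5101 ⇒ 0.51
d₂ = d₁ − σ√T = 0.5101 − 0.3394 = 0.1707 ⇒ 0.17
e^(−rT) = e^(−0.067·2) = 0.8746
N(−d₂) = N(-0.17) = 0.4325;  N(−d₁) = N(-0.51) = 0.3050
P = 328·0.8746·0.4325 − 322·0.3050 = 124.0708 − 98.2100 = 25.8608

25.86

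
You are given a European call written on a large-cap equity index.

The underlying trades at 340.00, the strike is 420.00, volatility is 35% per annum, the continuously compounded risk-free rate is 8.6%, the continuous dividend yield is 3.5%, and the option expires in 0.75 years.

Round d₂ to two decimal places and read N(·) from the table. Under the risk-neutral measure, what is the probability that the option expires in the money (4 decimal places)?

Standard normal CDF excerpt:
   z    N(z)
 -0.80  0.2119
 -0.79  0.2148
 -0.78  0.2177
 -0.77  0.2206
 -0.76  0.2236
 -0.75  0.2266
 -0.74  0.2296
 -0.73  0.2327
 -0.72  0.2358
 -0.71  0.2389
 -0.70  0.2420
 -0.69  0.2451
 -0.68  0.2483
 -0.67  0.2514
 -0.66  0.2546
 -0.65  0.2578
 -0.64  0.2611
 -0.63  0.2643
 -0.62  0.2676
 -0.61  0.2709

0.2358

σ√T = 0.35·√0.75 = 0.3031
d₁ = [ln(340/420) + (0.086 − 0.035 + 0.35²/2)·0.75] / 0.3031 = [-0.2113 + 0.0842] / 0.3031 = -0.4194 ≈ -0.42
d₂ = d₁ − σ√T = -0.4194 − 0.3031 = -0.7225 ≈ -0.72
Pr(exercise) under Q = N(d₂) = 0.2358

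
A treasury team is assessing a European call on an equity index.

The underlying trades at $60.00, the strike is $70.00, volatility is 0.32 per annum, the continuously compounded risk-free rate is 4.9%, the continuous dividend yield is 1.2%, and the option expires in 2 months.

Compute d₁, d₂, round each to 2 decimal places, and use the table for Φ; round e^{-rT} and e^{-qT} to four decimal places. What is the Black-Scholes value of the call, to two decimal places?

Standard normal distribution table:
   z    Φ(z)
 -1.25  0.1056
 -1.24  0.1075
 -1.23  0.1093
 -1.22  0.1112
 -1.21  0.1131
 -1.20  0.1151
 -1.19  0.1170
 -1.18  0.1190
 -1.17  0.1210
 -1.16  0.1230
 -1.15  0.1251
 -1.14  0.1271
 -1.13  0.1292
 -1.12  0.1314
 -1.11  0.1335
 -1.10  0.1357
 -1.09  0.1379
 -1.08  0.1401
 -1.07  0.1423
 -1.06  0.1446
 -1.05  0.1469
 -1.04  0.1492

$0.53

σ√T = 0.32 × 0.4082 = 0.1306
d₁ = [ln(60/70) + (0.049 − 0.012 + ½·0.32²)·0.1667] / (σ√T) = (-0.1542 + 0.0147) / 0.1306 = -1.0674 which rounds to -1.07
d₂ = -1.0674 − 0.1306 = -1.1981 which rounds to -1.20
exp(−qT) = exp(−0.012·0.1667) = 0.9980;  exp(−rT) = exp(−0.049·0.1667) = 0.9919
C = 60·0.9980·N(-1.07) − 70·0.9919·N(-1.20) = 60·0.9980·0.1423 − 70·0.9919·0.1151 = 8.5209 − 7.9917 = 0.5292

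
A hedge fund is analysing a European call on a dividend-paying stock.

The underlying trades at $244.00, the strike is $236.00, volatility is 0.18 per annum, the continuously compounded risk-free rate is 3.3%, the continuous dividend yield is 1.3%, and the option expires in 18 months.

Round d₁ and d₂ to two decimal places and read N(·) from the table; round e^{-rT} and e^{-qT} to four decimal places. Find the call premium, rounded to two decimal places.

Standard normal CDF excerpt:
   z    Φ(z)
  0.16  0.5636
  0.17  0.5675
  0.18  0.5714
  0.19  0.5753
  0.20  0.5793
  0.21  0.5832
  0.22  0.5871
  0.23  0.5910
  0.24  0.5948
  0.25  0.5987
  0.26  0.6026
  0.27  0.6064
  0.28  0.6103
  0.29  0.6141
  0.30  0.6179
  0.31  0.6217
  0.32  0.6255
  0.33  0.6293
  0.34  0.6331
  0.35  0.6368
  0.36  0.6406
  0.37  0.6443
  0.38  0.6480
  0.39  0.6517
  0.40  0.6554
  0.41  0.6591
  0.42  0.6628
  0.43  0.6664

T = 1.5;  σ√T = 0.2205
ln(S/K) + (r − q + σ²/2)T = ln(244/236) + (0.033 − 0.013 + 0.18²/2)·1.5 = 0.0333 + 0.0543 = 0.0876
d₁ = 0.0876 / 0.2205 = 0.3975 ⇒ 0.40
d₂ = d₁ − σ√T = 0.3975 − 0.2205 = 0.1771 ⇒ 0.18
e^(−qT) = e^(−0.013·1.5) = 0.9807;  e^(−rT) = e^(−0.033·1.5) = 0.9517
C = 244·0.9807·N(0.40) − 236·0.9517·N(0.18) = 244·0.9807·0.6554 − 236·0.9517·0.5714 = 156.8312 − 128.3371 = 28.4941

$28.49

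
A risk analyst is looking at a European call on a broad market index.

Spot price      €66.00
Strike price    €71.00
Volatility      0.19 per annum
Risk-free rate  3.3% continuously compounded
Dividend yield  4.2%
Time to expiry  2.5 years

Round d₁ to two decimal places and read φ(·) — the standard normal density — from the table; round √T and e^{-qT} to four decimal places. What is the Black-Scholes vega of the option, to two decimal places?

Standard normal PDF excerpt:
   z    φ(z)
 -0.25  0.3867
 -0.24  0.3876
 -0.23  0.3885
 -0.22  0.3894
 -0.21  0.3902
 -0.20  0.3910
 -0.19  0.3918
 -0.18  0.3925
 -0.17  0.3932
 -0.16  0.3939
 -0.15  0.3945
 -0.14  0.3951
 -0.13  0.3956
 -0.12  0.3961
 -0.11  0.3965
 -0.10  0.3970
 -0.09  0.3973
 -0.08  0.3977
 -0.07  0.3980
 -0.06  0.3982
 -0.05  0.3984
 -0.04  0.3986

σ√T = 0.19·√2.5 = 0.3004
ln(S/K) + (r − q + σ²/2)T = ln(66/71) + (0.033 − 0.042 + 0.19²/2)·2.5 = -0.0730 + 0.0226 = -0.0504
d₁ = -0.0504 / 0.3004 = -0.1678 which rounds to -0.17
√T = √2.5 = 1.5811
φ(d₁) = φ(-0.17) = 0.3932
e^(−qT) = e^(−0.042·2.5) = 0.9003
vega = S·e^(−qT)·φ(d₁)·√T = 66·0.9003·0.3932·1.5811 = 36.9406
(Vega is the same for a European call and put with the same parameters.)

36.94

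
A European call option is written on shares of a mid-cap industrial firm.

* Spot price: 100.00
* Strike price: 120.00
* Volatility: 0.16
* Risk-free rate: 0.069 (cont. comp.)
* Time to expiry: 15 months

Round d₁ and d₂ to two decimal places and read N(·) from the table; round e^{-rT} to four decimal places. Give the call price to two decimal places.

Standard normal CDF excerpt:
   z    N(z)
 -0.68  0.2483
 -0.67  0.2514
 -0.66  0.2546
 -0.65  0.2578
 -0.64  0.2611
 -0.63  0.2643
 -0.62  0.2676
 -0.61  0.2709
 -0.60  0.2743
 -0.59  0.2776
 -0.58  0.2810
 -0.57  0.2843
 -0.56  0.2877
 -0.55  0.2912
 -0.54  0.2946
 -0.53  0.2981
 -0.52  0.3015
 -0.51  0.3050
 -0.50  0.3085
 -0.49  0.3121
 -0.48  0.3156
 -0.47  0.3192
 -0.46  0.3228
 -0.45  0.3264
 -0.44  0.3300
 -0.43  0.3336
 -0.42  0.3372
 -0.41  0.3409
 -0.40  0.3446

3.54

σ√T = 0.16·√1.25 = 0.1789
d₁ = [ln(100/120) + (0.069 + ½·0.16²)·1.25] / (σ√T) = (-0.1823 + 0.1023) / 0.1789 = -0.4476 ≈ -0.45
d₂ = -0.4476 − 0.1789 = -0.6265 ≈ -0.63
e^(−rT) = e^(−0.069·1.25) = 0.9174
C = 100·N(-0.45) − 120·0.9174·N(-0.63) = 100·0.3264 − 120·0.9174·0.2643 = 32.6400 − 29.0963 = 3.5437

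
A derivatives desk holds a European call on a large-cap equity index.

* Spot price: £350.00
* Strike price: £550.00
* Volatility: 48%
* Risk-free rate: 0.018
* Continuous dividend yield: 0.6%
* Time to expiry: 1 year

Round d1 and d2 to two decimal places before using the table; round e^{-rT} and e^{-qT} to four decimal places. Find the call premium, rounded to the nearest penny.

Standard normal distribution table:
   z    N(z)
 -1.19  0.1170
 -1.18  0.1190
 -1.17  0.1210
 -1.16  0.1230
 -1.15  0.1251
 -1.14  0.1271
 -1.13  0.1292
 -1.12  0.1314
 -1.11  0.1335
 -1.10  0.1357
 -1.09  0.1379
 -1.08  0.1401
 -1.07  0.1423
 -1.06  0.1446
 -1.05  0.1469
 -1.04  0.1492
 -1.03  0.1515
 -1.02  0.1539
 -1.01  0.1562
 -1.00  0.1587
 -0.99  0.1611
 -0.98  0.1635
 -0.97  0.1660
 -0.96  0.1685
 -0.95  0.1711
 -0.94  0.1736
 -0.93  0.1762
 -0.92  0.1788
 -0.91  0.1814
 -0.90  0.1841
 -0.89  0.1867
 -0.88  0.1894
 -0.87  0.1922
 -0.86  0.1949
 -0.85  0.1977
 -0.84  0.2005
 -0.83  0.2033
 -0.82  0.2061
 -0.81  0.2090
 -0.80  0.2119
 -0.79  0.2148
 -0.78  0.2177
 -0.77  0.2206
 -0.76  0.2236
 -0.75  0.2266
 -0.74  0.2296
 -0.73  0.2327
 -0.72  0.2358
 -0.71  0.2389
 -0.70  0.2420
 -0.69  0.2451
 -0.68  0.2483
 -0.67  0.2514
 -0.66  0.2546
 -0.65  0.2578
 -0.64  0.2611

£19.94

T = 1;  σ√T = 0.4800
d₁ = [ln(350/550) + (0.018 − 0.006 + ½·0.48²)·1] / (σ√T) = (-0.4520 + 0.1272) / 0.4800 = -0.6766 → -0.68
d₂ = -0.6766 − 0.4800 = -1.1566 → -1.16
e^(−qT) = e^(−0.006·1) = 0.9940;  e^(−rT) = e^(−0.018·1) = 0.9822
C = 350·0.9940·N(-0.68) − 550·0.9822·N(-1.16) = 350·0.9940·0.2483 − 550·0.9822·0.1230 = 86.3836 − 66.4458 = 19.9377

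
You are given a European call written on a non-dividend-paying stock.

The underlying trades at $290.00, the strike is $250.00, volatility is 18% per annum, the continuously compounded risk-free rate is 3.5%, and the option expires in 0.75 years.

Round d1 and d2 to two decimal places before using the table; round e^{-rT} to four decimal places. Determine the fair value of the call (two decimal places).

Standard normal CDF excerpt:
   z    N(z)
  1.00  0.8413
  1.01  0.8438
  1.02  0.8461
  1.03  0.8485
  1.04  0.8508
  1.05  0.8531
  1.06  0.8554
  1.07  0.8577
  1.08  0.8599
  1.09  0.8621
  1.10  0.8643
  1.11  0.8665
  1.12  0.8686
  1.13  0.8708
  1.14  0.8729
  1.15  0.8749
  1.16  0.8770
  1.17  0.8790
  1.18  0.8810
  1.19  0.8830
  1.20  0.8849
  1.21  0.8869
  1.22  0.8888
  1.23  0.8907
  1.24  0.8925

σ√T = 0.18 × 0.8660 = 0.1559
d₁ = [ln(290/250) + (0.035 + 0.18²/2)·0.75] / 0.1559 = [0.1484 + 0.0384] / 0.1559 = 1.1985 which rounds to 1.20
d₂ = d₁ − σ√T = 1.1985 − 0.1559 = 1.0426 which rounds to 1.04
exp(−rT) = exp(−0.035·0.75) = 0.9741
N(d₁) = N(1.20) = 0.8849;  N(d₂) = N(1.04) = 0.8508
C = 290·0.8849 − 250·0.9741·0.8508 = 256.6210 − 207.1911 = 49.4299

$49.43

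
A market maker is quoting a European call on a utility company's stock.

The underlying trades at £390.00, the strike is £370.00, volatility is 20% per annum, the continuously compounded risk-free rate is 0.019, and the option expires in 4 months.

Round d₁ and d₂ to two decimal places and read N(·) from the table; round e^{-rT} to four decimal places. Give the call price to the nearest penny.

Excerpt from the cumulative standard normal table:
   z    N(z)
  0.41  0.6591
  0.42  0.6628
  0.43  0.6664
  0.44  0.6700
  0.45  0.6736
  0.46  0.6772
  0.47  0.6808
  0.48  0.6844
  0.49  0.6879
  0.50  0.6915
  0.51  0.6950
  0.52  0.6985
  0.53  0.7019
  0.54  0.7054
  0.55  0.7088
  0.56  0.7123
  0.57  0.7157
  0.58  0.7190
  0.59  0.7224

£31.46

σ√T = 0.2·√0.3333 = 0.1155
ln(S/K) + (r + σ²/2)T = ln(390/370) + (0.019 + 0.2²/2)·0.3333 = 0.0526 + 0.0130 = 0.0656
d₁ = 0.0656 / 0.1155 = 0.5685 ⇒ 0.57
d₂ = d₁ − σ√T = 0.5685 − 0.1155 = 0.4530 ⇒ 0.45
exp(−rT) = exp(−0.019·0.3333) = 0.9937
N(d₁) = N(0.57) = 0.7157;  N(d₂) = N(0.45) = 0.6736
C = 390·0.7157 − 370·0.9937·0.6736 = 279.1230 − 247.6618 = 31.4612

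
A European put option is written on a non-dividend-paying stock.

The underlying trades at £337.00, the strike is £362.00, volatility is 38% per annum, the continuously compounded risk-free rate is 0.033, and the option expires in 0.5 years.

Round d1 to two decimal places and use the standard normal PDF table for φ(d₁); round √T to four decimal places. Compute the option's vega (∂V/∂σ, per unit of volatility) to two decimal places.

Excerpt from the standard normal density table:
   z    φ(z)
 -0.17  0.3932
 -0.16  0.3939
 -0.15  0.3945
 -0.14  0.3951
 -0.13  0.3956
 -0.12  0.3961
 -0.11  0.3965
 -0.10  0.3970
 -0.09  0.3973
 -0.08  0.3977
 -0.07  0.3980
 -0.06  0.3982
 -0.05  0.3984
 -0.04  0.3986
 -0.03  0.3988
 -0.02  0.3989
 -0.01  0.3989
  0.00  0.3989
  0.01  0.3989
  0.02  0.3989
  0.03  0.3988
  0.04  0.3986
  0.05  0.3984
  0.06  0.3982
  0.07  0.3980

94.84

σ√T = 0.38·√0.5 = 0.2687
ln(S/K) + (r + σ²/2)T = ln(337/362) + (0.033 + 0.38²/2)·0.5 = -0.0716 + 0.0526 = -0.0190
d₁ = -0.0190 / 0.2687 = -0.0706 → -0.07
√T = √0.5 = 0.7071
φ(d₁) = φ(-0.07) = 0.3980
vega = S·φ(d₁)·√T = 337·0.3980·0.7071 = 94.8405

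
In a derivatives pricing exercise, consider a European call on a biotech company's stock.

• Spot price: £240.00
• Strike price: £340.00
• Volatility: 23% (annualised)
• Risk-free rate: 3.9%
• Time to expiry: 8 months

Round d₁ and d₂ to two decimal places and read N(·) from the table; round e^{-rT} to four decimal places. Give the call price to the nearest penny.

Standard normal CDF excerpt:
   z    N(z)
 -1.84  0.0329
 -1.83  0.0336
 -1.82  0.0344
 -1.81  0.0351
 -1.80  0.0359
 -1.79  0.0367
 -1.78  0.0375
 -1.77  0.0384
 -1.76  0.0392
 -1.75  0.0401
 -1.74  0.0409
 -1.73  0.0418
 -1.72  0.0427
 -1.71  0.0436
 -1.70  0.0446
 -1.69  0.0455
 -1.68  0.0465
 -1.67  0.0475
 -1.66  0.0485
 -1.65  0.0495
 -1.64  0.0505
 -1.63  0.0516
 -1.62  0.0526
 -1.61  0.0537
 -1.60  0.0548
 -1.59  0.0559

T = 0.6667;  σ√T = 0.1878
d₁ = [ln(240/340) + (0.039 + 0.23²/2)·0.6667] / 0.1878 = [-0.3483 + 0.0436] / 0.1878 = -1.6224 → -1.62
d₂ = d₁ − σ√T = -1.6224 − 0.1878 = -1.8102 → -1.81
exp(−rT) = exp(−0.039·0.6667) = 0.9743
C = 240·N(-1.62) − 340·0.9743·N(-1.81) = 240·0.0526 − 340·0.9743·0.0351 = 12.6240 − 11.6273 = 0.9967

£1.00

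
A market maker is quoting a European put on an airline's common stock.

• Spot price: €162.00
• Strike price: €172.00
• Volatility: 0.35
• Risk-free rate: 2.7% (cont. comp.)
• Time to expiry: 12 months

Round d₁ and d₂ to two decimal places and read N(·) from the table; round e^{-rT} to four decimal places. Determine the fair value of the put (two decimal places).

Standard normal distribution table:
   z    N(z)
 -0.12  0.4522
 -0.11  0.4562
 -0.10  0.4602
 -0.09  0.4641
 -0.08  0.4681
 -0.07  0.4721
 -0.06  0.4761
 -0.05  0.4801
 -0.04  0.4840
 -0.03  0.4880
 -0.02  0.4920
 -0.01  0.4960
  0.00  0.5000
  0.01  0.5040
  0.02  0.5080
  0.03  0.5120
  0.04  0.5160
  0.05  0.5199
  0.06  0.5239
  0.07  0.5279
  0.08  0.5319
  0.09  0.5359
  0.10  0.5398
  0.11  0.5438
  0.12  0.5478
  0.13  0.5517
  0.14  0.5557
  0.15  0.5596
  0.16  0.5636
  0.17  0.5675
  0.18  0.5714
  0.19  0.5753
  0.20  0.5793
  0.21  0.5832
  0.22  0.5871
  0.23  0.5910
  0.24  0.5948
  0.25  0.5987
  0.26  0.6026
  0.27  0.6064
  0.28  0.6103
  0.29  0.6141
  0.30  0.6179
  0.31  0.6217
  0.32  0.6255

σ√T = 0.35 × 1.0000 = 0.3500
d₁ = [ln(162/172) + (0.027 + ½·0.35²)·1] / (σ√T) = (-0.0599 + 0.0882) / 0.3500 = 0.0810 which rounds to 0.08
d₂ = 0.0810 − 0.3500 = -0.2690 which rounds to -0.27
exp(−rT) = exp(−0.027·1) = 0.9734
N(−d₂) = N(0.27) = 0.6064;  N(−d₁) = N(-0.08) = 0.4681
P = 172·0.9734·0.6064 − 162·0.4681 = 101.5264 − 75.8322 = 25.6942

€25.69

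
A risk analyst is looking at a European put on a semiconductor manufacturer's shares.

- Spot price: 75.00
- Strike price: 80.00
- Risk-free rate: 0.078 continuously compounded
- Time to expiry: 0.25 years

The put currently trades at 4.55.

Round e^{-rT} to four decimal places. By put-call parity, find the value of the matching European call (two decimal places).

e^(−rT) = e^(−0.078·0.25) = 0.9807
Put-call parity: C − P = S − K·e^(−rT) = 75 − 80·0.9807 = 75 − 78.4560 = -3.4560
C = P + (C − P) = 4.55 + (-3.4560) = 1.0940

1.09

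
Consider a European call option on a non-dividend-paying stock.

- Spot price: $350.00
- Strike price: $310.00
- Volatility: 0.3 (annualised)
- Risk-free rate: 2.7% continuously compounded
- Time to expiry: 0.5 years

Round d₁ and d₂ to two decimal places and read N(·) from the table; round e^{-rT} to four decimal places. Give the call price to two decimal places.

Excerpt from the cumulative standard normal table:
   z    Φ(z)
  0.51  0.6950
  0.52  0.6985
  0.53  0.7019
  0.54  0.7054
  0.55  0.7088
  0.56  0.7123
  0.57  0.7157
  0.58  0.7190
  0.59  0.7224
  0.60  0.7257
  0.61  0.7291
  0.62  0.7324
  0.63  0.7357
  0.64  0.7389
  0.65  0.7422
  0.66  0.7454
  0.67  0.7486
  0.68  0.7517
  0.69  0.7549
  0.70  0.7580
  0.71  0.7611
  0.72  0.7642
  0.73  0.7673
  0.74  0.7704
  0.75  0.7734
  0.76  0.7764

$54.97

σ√T = 0.3 × 0.7071 = 0.2121
d₁ = [ln(350/310) + (0.027 + 0.3²/2)·0.5] / 0.2121 = [0.1214 + 0.0360] / 0.2121 = 0.7418 → 0.74
d₂ = d₁ − σ√T = 0.7418 − 0.2121 = 0.5297 → 0.53
exp(−rT) = exp(−0.027·0.5) = 0.9866
N(d₁) = N(0.74) = 0.7704;  N(d₂) = N(0.53) = 0.7019
C = 350·0.7704 − 310·0.9866·0.7019 = 269.6400 − 214.6733 = 54.9667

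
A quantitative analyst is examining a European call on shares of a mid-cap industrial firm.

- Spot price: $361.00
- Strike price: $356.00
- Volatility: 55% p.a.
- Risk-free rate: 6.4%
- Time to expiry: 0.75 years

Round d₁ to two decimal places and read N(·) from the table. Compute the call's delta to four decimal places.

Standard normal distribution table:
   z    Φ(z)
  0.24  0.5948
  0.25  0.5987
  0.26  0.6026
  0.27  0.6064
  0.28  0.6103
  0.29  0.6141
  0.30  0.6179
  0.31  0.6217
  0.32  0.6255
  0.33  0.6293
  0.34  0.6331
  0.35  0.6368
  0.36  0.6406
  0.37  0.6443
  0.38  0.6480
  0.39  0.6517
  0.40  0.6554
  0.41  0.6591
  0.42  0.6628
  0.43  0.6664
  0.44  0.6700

σ√T = 0.55 × 0.8660 = 0.4763
d₁ = [ln(361/356) + (0.064 + ½·0.55²)·0.75] / (σ√T) = (0.0139 + 0.1614) / 0.4763 = 0.3682 → 0.37
N(d₁) = N(0.37) = 0.6443
Δ_call = N(d₁) = 0.6443

0.6443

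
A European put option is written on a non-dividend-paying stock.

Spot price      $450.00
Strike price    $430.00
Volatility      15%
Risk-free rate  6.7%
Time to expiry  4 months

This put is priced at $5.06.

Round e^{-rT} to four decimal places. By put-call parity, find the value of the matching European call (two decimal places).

$34.56

e^(−rT) = e^(−0.067·0.3333) = 0.9779
Put-call parity: C − P = S − K·e^(−rT) = 450 − 430·0.9779 = 450 − 420.4970 = 29.5030
C = P + (C − P) = 5.06 + (29.5030) = 34.5630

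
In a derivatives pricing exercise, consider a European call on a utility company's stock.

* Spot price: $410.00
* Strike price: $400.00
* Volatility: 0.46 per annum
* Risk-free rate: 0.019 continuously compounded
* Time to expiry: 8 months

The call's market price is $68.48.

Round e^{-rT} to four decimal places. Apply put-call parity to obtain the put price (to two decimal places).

e^(−rT) = e^(−0.019·0.6667) = 0.9874
Put-call parity: C − P = S − K·e^(−rT) = 410 − 400·0.9874 = 410 − 394.9600 = 15.0400
P = C − (C − P) = 68.48 − (15.0400) = 53.4400

$53.44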